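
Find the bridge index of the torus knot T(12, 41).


The bridge number of T(p,q) is min(p,q).
min(12, 41) = 12

12


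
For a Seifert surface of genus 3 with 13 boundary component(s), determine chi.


chi = 2 - 2g - b
= 2 - 2*3 - 13
= 2 - 6 - 13 = -17

-17


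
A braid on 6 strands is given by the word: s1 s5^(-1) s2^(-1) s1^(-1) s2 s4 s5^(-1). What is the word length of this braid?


The word length counts the number of generators (including inverses).
Listing each generator: s1, s5^(-1), s2^(-1), s1^(-1), s2, s4, s5^(-1)
There are 7 generators in this braid word.

7


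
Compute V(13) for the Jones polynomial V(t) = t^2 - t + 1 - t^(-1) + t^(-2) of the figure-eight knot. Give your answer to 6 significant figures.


Substituting t = 13 into V(t) = t^2 - t + 1 - t^(-1) + t^(-2):
  (+)t^(2) = 169
  (-)t^(1) = -13
  (+)t^(0) = 1
  (-)t^(-1) = -0.0769231
  (+)t^(-2) = 0.00591716
Sum = (169) + (-13) + (1) + (-0.0769231) + (0.00591716)
= 156.9289941
Rounded to 6 significant figures: 156.929

156.929


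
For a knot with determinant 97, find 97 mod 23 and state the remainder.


Step 1: A knot is p-colorable if and only if p divides its determinant.
Step 2: Compute 97 mod 23.
97 = 4 * 23 + 5
Step 3: 97 mod 23 = 5
Step 4: The knot is 23-colorable: no

5


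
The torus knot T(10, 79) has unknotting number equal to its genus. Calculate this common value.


For a torus knot T(p,q), both the unknotting number and genus equal (p-1)(q-1)/2.
= (10-1)(79-1)/2
= 9*78/2
= 702/2 = 351

351


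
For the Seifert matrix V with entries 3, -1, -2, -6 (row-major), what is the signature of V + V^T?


Step 1: V + V^T = [[6, -3], [-3, -12]]
Step 2: trace = -6, det = -81
Step 3: Discriminant = (-6)^2 - 4*(-81) = 360
Step 4: Eigenvalues: 6.48683, -12.4868
Step 5: Signature = (# positive eigenvalues) - (# negative eigenvalues) = 0

0


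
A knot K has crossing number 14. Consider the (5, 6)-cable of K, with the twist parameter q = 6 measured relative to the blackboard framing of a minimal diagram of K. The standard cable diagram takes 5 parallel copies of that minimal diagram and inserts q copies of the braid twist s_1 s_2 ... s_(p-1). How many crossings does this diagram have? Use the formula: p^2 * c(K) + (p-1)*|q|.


Step 1: Each of the c(K) crossings of the companion diagram becomes p*p = p^2 crossings among the p parallel strands, and each of the |q| twists s_1 s_2 ... s_(p-1) adds (p-1) crossings.
  Crossings = p^2 * c(K) + (p-1)*|q|
Step 2: = 5^2 * 14 + (5-1)*6
Step 3: = 25*14 + 4*6
Step 4: = 350 + 24 = 374

374


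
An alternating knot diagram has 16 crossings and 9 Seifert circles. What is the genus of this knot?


For alternating knots, g = (c - s + 1)/2.
= (16 - 9 + 1)/2
= 8/2 = 4

4


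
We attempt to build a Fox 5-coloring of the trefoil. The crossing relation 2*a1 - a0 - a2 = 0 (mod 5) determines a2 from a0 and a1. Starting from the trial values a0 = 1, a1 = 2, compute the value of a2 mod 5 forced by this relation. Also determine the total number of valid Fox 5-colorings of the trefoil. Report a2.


Step 1: Apply the given crossing relation 2*a1 - a0 - a2 = 0 (mod 5).
  a2 = 2*a1 - a0 mod 5
  a2 = 2*2 - 1 mod 5
  a2 = 4 - 1 mod 5
  a2 = 3 mod 5 = 3
Step 2: The trefoil has determinant 3.
  Number of Fox p-colorings (p prime) is p^2 if p = 3, else p.
  Since 5 does not divide 3, only trivial (constant) colorings exist.
  (So the trial a0 = 1, a1 = 2 with a0 != a1 does NOT extend to a valid coloring of the whole trefoil: the other two crossing relations require 3*(a1 - a0) = 0 (mod 5), which fails.)
  Total colorings = 5
Step 3: a2 = 3, total Fox 5-colorings = 5

3


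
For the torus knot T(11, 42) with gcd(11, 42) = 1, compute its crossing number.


For a torus knot T(p, q) with gcd(p,q)=1,
the crossing number is min(p*(q-1), q*(p-1)).
p*(q-1) = 11*41 = 451
q*(p-1) = 42*10 = 420
min(451, 420) = 420

420


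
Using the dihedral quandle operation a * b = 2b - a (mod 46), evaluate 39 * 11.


39 * 11 = 2*11 - 39 mod 46
= 22 - 39 mod 46
= -17 mod 46 = 29

29


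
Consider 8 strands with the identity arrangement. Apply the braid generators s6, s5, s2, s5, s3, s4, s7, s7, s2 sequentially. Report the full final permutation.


Starting with identity [1, 2, 3, 4, 5, 6, 7, 8].
Apply generators in sequence:
  After s6: [1, 2, 3, 4, 5, 7, 6, 8]
  After s5: [1, 2, 3, 4, 7, 5, 6, 8]
  After s2: [1, 3, 2, 4, 7, 5, 6, 8]
  After s5: [1, 3, 2, 4, 5, 7, 6, 8]
  After s3: [1, 3, 4, 2, 5, 7, 6, 8]
  After s4: [1, 3, 4, 5, 2, 7, 6, 8]
  After s7: [1, 3, 4, 5, 2, 7, 8, 6]
  After s7: [1, 3, 4, 5, 2, 7, 6, 8]
  After s2: [1, 4, 3, 5, 2, 7, 6, 8]
Final permutation: [1, 4, 3, 5, 2, 7, 6, 8]

[1, 4, 3, 5, 2, 7, 6, 8]


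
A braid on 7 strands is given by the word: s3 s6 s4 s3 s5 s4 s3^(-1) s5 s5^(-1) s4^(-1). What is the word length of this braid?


The word length counts the number of generators (including inverses).
Listing each generator: s3, s6, s4, s3, s5, s4, s3^(-1), s5, s5^(-1), s4^(-1)
There are 10 generators in this braid word.

10


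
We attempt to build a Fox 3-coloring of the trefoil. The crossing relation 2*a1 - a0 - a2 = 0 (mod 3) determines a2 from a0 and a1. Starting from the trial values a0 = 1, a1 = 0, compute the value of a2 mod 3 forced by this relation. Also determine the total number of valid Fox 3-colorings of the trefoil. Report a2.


Step 1: Apply the given crossing relation 2*a1 - a0 - a2 = 0 (mod 3).
  a2 = 2*a1 - a0 mod 3
  a2 = 2*0 - 1 mod 3
  a2 = 0 - 1 mod 3
  a2 = -1 mod 3 = 2
Step 2: The trefoil has determinant 3.
  Number of Fox p-colorings (p prime) is p^2 if p = 3, else p.
  Since p = 3 divides det = 3, the trefoil is 3-colorable.
  (Indeed for p = 3 any choice of a0, a1 extends to a valid coloring; the trial (a0, a1, a2) = (1, 0, 2) satisfies all three crossing relations.)
  Total colorings = 3^2 = 9
Step 3: a2 = 2, total Fox 3-colorings = 9

2


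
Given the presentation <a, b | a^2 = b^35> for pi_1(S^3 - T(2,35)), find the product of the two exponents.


The relation is a^2 = b^35.
Product of exponents = 2 * 35
= 70

70


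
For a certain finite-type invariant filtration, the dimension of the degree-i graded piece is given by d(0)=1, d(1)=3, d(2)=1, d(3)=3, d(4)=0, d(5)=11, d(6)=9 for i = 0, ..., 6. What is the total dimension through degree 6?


Total dimension = d(0) + d(1) + ... + d(6)
= 1 + 3 + 1 + 3 + 0 + 11 + 9
= 28

28


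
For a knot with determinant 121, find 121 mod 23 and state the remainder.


Step 1: A knot is p-colorable if and only if p divides its determinant.
Step 2: Compute 121 mod 23.
121 = 5 * 23 + 6
Step 3: 121 mod 23 = 6
Step 4: The knot is 23-colorable: no

6


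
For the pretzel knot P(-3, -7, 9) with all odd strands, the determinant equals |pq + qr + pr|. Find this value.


Step 1: Compute pq + qr + pr.
pq = (-3)*(-7) = 21
qr = (-7)*9 = -63
pr = (-3)*9 = -27
pq + qr + pr = 21 + (-63) + (-27) = -69
Step 2: Take absolute value.
det(P(-3,-7,9)) = |-69| = 69

69


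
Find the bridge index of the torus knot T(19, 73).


The bridge number of T(p,q) is min(p,q).
min(19, 73) = 19

19


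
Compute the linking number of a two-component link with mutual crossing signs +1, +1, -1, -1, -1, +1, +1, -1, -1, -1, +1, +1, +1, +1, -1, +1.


Step 1: Count positive crossings: 9
Step 2: Count negative crossings: 7
Step 3: Sum of signs = 9 - 7 = 2
Step 4: Linking number = sum/2 = 2/2 = 1

1


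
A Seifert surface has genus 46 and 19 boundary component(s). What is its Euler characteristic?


chi = 2 - 2g - b
= 2 - 2*46 - 19
= 2 - 92 - 19 = -109

-109


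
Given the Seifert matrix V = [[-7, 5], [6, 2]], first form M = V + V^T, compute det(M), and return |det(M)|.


Step 1: Form V + V^T where V = [[-7, 5], [6, 2]]
  V^T = [[-7, 6], [5, 2]]
  V + V^T = [[-14, 11], [11, 4]]
Step 2: det(V + V^T) = (-14)*4 - 11*11
  = -56 - 121 = -177
Step 3: Knot determinant = |det(V + V^T)| = |-177| = 177

177


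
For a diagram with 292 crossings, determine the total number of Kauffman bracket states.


Each crossing contributes 2 choices (A-smoothing or B-smoothing).
Total states = 2^292 = 7957171782556586274486115970349133441607298412757563479047423630290551952200534008528896

7957171782556586274486115970349133441607298412757563479047423630290551952200534008528896


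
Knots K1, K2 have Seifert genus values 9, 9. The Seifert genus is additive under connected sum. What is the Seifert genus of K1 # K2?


The Seifert genus is additive under connected sum.
Seifert genus(K1 # K2) = (9) + (9)
= 18

18


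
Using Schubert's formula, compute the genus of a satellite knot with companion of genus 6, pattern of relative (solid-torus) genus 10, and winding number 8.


Schubert: g(satellite) = g_rel(pattern) + |winding| * g(companion),
where g_rel(pattern) is the genus of the pattern relative to the solid torus.
= 10 + 8 * 6
= 10 + 48 = 58

58


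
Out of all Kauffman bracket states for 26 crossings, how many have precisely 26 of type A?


We choose which 26 of 26 crossings get A-smoothings.
C(26, 26) = 26! / (26! * 0!)
= 1

1


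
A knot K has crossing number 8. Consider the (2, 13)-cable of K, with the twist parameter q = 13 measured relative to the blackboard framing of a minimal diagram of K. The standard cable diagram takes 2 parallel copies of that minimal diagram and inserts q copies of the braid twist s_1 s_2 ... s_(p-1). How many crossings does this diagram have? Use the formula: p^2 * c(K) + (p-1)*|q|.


Step 1: Each of the c(K) crossings of the companion diagram becomes p*p = p^2 crossings among the p parallel strands, and each of the |q| twists s_1 s_2 ... s_(p-1) adds (p-1) crossings.
  Crossings = p^2 * c(K) + (p-1)*|q|
Step 2: = 2^2 * 8 + (2-1)*13
Step 3: = 4*8 + 1*13
Step 4: = 32 + 13 = 45

45


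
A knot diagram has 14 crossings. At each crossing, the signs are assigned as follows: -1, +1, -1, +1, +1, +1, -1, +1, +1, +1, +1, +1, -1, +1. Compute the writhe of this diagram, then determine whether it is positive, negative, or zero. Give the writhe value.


Step 1: Count positive crossings (+1).
Positive crossings: 10
Step 2: Count negative crossings (-1).
Negative crossings: 4
Step 3: Writhe = (positive) - (negative)
w = 10 - 4 = 6
Step 4: |w| = 6, and w is positive

6


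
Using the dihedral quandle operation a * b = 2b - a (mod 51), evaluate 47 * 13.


47 * 13 = 2*13 - 47 mod 51
= 26 - 47 mod 51
= -21 mod 51 = 30

30


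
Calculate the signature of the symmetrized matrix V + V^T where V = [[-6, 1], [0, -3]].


Step 1: V + V^T = [[-12, 1], [1, -6]]
Step 2: trace = -18, det = 71
Step 3: Discriminant = (-18)^2 - 4*71 = 40
Step 4: Eigenvalues: -5.83772, -12.1623
Step 5: Signature = (# positive eigenvalues) - (# negative eigenvalues) = -2

-2


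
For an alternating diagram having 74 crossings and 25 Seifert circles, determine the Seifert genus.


For alternating knots, g = (c - s + 1)/2.
= (74 - 25 + 1)/2
= 50/2 = 25

25


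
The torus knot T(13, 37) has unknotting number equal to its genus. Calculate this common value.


For a torus knot T(p,q), both the unknotting number and genus equal (p-1)(q-1)/2.
= (13-1)(37-1)/2
= 12*36/2
= 432/2 = 216

216


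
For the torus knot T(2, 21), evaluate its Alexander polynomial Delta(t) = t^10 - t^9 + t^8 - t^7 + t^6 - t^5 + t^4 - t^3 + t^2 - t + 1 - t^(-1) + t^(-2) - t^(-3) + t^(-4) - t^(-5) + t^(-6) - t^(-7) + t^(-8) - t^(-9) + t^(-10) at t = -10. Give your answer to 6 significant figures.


Substituting t = -10 into Delta(t) = t^10 - t^9 + t^8 - t^7 + t^6 - t^5 + t^4 - t^3 + t^2 - t + 1 - t^(-1) + t^(-2) - t^(-3) + t^(-4) - t^(-5) + t^(-6) - t^(-7) + t^(-8) - t^(-9) + t^(-10):
Term values: (10000000000) + (1000000000) + (100000000) + (10000000) + (1000000) + (100000) + (10000) + (1000) + (100) + (10) + (1) + (0.1) + (0.01) + (0.001) + (0.0001) + (1e-05) + (1e-06) + (1e-07) + (1e-08) + (1e-09) + (1e-10)
Sum = 1.111111111e+10
Rounded to 6 significant figures: 1.11111e+10

1.11111e+10


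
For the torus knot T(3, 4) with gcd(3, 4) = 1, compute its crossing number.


For a torus knot T(p, q) with gcd(p,q)=1,
the crossing number is min(p*(q-1), q*(p-1)).
p*(q-1) = 3*3 = 9
q*(p-1) = 4*2 = 8
min(9, 8) = 8

8


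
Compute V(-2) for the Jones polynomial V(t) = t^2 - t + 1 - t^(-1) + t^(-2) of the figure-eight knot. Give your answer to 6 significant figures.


Substituting t = -2 into V(t) = t^2 - t + 1 - t^(-1) + t^(-2):
  (+)t^(2) = 4
  (-)t^(1) = 2
  (+)t^(0) = 1
  (-)t^(-1) = 0.5
  (+)t^(-2) = 0.25
Sum = (4) + (2) + (1) + (0.5) + (0.25)
= 7.75
Rounded to 6 significant figures: 7.75

7.75


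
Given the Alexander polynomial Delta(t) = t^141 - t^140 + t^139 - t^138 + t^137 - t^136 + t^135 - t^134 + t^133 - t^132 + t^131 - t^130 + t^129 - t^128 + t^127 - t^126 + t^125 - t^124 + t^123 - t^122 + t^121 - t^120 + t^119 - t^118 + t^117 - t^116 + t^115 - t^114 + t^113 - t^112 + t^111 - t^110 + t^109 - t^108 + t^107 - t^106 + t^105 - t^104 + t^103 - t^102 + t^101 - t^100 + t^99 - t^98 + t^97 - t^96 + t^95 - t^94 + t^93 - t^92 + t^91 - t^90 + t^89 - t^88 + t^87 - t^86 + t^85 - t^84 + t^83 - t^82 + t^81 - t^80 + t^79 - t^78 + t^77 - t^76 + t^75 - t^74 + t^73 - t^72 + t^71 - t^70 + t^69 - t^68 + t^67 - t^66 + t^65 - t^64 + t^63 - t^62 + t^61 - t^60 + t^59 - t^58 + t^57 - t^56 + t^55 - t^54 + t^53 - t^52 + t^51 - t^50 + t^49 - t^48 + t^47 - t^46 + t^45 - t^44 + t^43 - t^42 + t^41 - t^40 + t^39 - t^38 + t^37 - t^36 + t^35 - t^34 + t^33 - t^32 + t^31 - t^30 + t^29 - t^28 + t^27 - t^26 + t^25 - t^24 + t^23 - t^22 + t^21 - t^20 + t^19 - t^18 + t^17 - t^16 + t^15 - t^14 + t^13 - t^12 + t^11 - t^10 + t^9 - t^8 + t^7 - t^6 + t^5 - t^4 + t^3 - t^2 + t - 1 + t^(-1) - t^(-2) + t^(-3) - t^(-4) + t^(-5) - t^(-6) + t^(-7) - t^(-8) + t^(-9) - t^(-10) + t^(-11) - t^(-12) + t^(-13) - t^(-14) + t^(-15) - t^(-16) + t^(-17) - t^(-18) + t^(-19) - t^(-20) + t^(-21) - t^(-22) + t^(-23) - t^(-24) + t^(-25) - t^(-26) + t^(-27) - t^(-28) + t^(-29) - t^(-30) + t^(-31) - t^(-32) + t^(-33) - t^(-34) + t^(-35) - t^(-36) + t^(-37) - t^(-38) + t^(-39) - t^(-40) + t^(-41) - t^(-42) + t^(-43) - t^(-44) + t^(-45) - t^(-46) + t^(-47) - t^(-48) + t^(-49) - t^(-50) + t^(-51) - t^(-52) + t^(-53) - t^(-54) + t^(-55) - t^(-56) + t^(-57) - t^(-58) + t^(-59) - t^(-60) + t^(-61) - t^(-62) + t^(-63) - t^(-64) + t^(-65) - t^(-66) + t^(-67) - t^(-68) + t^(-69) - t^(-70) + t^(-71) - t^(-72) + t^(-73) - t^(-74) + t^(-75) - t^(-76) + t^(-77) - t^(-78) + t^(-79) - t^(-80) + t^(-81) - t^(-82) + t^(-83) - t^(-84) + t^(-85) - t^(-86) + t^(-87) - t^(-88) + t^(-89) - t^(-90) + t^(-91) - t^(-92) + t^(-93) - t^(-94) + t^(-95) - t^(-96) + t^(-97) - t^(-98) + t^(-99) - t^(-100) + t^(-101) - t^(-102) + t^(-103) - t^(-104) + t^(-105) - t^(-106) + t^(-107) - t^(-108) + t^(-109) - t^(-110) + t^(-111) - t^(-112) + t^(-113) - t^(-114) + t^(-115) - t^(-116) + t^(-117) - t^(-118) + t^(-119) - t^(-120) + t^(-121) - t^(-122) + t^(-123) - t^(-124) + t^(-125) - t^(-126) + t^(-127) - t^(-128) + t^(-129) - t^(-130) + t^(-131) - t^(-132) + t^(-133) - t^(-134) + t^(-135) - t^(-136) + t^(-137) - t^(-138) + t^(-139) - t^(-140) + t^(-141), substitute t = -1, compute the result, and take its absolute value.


Step 1: The polynomial has 283 terms with alternating signs, exponents from 141 down to -141.
Step 2: Substitute t = -1. The i-th term has coefficient (-1)^i and exponent (m-i),
  so its value is (-1)^i * (-1)^(m-i) = (-1)^m = -1 for every i.
Step 3: All 283 terms equal -1, so Delta(-1) = 283 * (-1) = -283
Step 4: |Delta(-1)| = 283

283


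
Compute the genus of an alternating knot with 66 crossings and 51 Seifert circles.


For alternating knots, g = (c - s + 1)/2.
= (66 - 51 + 1)/2
= 16/2 = 8

8


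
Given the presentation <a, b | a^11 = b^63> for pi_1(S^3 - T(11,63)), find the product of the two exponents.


The relation is a^11 = b^63.
Product of exponents = 11 * 63
= 693

693


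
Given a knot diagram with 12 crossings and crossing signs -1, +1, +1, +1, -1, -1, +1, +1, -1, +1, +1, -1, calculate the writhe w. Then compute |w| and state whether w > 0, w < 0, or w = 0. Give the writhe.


Step 1: Count positive crossings (+1).
Positive crossings: 7
Step 2: Count negative crossings (-1).
Negative crossings: 5
Step 3: Writhe = (positive) - (negative)
w = 7 - 5 = 2
Step 4: |w| = 2, and w is positive

2


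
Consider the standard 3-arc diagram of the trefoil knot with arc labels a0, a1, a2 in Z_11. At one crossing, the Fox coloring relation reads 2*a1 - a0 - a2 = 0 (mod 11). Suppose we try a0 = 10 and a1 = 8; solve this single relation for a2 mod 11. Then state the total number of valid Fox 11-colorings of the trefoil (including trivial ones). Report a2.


Step 1: Apply the given crossing relation 2*a1 - a0 - a2 = 0 (mod 11).
  a2 = 2*a1 - a0 mod 11
  a2 = 2*8 - 10 mod 11
  a2 = 16 - 10 mod 11
  a2 = 6 mod 11 = 6
Step 2: The trefoil has determinant 3.
  Number of Fox p-colorings (p prime) is p^2 if p = 3, else p.
  Since 11 does not divide 3, only trivial (constant) colorings exist.
  (So the trial a0 = 10, a1 = 8 with a0 != a1 does NOT extend to a valid coloring of the whole trefoil: the other two crossing relations require 3*(a1 - a0) = 0 (mod 11), which fails.)
  Total colorings = 11
Step 3: a2 = 6, total Fox 11-colorings = 11

6


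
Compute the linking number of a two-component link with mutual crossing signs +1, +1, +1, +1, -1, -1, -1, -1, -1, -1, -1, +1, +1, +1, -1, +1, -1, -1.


Step 1: Count positive crossings: 8
Step 2: Count negative crossings: 10
Step 3: Sum of signs = 8 - 10 = -2
Step 4: Linking number = sum/2 = -2/2 = -1

-1


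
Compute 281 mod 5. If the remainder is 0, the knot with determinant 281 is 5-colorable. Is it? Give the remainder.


Step 1: A knot is p-colorable if and only if p divides its determinant.
Step 2: Compute 281 mod 5.
281 = 56 * 5 + 1
Step 3: 281 mod 5 = 1
Step 4: The knot is 5-colorable: no

1


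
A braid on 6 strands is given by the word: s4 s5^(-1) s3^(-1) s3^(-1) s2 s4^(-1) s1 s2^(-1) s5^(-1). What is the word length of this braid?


The word length counts the number of generators (including inverses).
Listing each generator: s4, s5^(-1), s3^(-1), s3^(-1), s2, s4^(-1), s1, s2^(-1), s5^(-1)
There are 9 generators in this braid word.

9


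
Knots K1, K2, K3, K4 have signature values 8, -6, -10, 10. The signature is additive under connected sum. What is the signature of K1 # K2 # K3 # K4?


The signature is additive under connected sum.
signature(K1 # K2 # K3 # K4) = (8) + (-6) + (-10) + (10)
= 2

2


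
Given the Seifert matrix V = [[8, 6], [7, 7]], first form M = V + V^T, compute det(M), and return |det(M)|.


Step 1: Form V + V^T where V = [[8, 6], [7, 7]]
  V^T = [[8, 7], [6, 7]]
  V + V^T = [[16, 13], [13, 14]]
Step 2: det(V + V^T) = 16*14 - 13*13
  = 224 - 169 = 55
Step 3: Knot determinant = |det(V + V^T)| = |55| = 55

55


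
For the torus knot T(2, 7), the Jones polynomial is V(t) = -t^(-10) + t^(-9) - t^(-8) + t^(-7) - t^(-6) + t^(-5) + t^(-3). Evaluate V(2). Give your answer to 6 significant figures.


Substituting t = 2 into V(t) = -t^(-10) + t^(-9) - t^(-8) + t^(-7) - t^(-6) + t^(-5) + t^(-3):
  (-)t^(-10) = -0.000976562
  (+)t^(-9) = 0.00195312
  (-)t^(-8) = -0.00390625
  (+)t^(-7) = 0.0078125
  (-)t^(-6) = -0.015625
  (+)t^(-5) = 0.03125
  (+)t^(-3) = 0.125
Sum = (-0.000976562) + (0.00195312) + (-0.00390625) + (0.0078125) + (-0.015625) + (0.03125) + (0.125)
= 0.1455078125
Rounded to 6 significant figures: 0.145508

0.145508


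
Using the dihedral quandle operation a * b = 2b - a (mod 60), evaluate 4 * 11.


4 * 11 = 2*11 - 4 mod 60
= 22 - 4 mod 60
= 18 mod 60 = 18

18


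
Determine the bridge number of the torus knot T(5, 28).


The bridge number of T(p,q) is min(p,q).
min(5, 28) = 5

5


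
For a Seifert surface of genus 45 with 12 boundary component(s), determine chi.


chi = 2 - 2g - b
= 2 - 2*45 - 12
= 2 - 90 - 12 = -100

-100


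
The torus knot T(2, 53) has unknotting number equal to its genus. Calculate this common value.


For a torus knot T(p,q), both the unknotting number and genus equal (p-1)(q-1)/2.
= (2-1)(53-1)/2
= 1*52/2
= 52/2 = 26

26


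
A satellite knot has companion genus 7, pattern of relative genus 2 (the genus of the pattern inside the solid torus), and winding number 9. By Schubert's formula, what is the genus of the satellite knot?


Schubert: g(satellite) = g_rel(pattern) + |winding| * g(companion),
where g_rel(pattern) is the genus of the pattern relative to the solid torus.
= 2 + 9 * 7
= 2 + 63 = 65

65


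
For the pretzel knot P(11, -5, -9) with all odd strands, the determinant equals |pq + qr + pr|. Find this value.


Step 1: Compute pq + qr + pr.
pq = 11*(-5) = -55
qr = (-5)*(-9) = 45
pr = 11*(-9) = -99
pq + qr + pr = -55 + 45 + (-99) = -109
Step 2: Take absolute value.
det(P(11,-5,-9)) = |-109| = 109

109


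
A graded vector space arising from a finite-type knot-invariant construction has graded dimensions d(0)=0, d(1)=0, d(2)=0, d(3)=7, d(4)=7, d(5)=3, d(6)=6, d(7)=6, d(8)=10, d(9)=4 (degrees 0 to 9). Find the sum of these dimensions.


Total dimension = d(0) + d(1) + ... + d(9)
= 0 + 0 + 0 + 7 + 7 + 3 + 6 + 6 + 10 + 4
= 43

43


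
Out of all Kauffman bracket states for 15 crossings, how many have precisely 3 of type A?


We choose which 3 of 15 crossings get A-smoothings.
C(15, 3) = 15! / (3! * 12!)
= 455

455


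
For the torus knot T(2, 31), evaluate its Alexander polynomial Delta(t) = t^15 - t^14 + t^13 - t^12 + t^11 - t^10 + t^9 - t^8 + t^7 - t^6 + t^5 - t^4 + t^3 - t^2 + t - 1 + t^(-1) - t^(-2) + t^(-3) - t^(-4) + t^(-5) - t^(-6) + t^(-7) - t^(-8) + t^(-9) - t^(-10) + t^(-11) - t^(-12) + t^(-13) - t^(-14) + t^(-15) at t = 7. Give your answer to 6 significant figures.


Substituting t = 7 into Delta(t) = t^15 - t^14 + t^13 - t^12 + t^11 - t^10 + t^9 - t^8 + t^7 - t^6 + t^5 - t^4 + t^3 - t^2 + t - 1 + t^(-1) - t^(-2) + t^(-3) - t^(-4) + t^(-5) - t^(-6) + t^(-7) - t^(-8) + t^(-9) - t^(-10) + t^(-11) - t^(-12) + t^(-13) - t^(-14) + t^(-15):
Term values: (4747561509943) + (-678223072849) + (96889010407) + (-13841287201) + (1977326743) + (-282475249) + (40353607) + (-5764801) + (823543) + (-117649) + (16807) + (-2401) + (343) + (-49) + (7) + (-1) + (0.142857) + (-0.0204082) + (0.00291545) + (-0.000416493) + (5.9499e-05) + (-8.49986e-06) + (1.21427e-06) + (-1.73467e-07) + (2.47809e-08) + (-3.54013e-09) + (5.05733e-10) + (-7.22476e-11) + (1.03211e-11) + (-1.47444e-12) + (2.10634e-13)
Sum = 4.154116321e+12
Rounded to 6 significant figures: 4.15412e+12

4.15412e+12


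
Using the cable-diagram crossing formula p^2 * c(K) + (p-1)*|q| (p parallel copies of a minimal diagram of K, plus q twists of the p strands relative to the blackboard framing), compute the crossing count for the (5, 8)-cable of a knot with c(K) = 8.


Step 1: Each of the c(K) crossings of the companion diagram becomes p*p = p^2 crossings among the p parallel strands, and each of the |q| twists s_1 s_2 ... s_(p-1) adds (p-1) crossings.
  Crossings = p^2 * c(K) + (p-1)*|q|
Step 2: = 5^2 * 8 + (5-1)*8
Step 3: = 25*8 + 4*8
Step 4: = 200 + 32 = 232

232


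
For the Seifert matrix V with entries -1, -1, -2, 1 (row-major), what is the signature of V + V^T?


Step 1: V + V^T = [[-2, -3], [-3, 2]]
Step 2: trace = 0, det = -13
Step 3: Discriminant = 0^2 - 4*(-13) = 52
Step 4: Eigenvalues: 3.60555, -3.60555
Step 5: Signature = (# positive eigenvalues) - (# negative eigenvalues) = 0

0


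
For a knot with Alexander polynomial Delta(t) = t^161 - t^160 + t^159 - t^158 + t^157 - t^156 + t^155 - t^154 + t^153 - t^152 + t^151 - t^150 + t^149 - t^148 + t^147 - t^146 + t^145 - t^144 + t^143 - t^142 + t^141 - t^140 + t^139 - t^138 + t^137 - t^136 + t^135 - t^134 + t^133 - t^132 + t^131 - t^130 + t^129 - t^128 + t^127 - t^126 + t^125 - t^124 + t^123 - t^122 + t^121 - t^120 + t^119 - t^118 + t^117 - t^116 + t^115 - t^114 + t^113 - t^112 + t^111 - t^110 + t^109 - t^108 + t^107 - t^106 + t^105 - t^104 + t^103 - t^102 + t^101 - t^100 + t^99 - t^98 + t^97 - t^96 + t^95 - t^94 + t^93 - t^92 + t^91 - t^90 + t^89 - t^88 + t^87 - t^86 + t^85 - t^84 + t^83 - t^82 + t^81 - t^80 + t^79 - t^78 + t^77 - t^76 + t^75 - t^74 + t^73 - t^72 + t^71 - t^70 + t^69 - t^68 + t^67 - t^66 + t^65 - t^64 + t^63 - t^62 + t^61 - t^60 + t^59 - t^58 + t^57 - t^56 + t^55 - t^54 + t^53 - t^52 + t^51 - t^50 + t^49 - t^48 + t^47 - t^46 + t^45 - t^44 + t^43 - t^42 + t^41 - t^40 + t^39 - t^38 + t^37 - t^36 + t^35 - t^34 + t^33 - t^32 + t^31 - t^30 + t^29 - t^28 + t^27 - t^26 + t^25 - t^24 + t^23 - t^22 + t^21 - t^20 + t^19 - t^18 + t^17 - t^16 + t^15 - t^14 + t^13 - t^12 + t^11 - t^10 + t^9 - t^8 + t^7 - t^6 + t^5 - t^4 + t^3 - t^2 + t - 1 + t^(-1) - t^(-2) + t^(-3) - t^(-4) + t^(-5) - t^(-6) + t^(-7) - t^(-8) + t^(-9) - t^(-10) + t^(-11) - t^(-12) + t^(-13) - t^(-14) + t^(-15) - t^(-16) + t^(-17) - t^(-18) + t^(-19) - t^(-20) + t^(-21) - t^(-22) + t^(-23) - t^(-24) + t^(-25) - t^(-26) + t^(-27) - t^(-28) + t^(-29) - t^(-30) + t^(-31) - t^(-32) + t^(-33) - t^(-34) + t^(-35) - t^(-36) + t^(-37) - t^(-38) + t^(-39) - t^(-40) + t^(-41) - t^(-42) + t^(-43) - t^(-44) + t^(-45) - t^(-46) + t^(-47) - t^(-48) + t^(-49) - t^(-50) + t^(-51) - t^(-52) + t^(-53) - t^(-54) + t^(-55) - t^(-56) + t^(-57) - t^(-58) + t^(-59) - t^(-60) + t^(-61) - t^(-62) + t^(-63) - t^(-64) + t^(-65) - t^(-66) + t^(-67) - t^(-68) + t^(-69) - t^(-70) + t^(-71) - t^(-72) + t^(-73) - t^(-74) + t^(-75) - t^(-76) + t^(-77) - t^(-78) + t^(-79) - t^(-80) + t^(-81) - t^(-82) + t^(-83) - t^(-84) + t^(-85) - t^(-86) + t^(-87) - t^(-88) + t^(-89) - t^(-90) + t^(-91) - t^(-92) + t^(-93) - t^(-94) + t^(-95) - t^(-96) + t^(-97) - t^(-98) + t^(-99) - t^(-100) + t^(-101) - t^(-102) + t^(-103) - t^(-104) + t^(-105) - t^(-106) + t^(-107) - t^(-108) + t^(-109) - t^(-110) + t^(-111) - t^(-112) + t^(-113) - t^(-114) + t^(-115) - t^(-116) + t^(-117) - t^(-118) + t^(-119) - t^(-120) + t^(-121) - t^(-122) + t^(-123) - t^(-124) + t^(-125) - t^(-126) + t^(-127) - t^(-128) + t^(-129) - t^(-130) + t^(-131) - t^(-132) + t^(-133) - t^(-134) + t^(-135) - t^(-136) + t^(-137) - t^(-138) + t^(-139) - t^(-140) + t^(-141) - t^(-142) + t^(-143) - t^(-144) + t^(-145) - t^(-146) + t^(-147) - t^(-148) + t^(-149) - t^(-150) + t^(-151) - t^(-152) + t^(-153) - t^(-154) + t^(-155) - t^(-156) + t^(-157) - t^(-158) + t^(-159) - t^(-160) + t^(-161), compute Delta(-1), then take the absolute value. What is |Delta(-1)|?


Step 1: The polynomial has 323 terms with alternating signs, exponents from 161 down to -161.
Step 2: Substitute t = -1. The i-th term has coefficient (-1)^i and exponent (m-i),
  so its value is (-1)^i * (-1)^(m-i) = (-1)^m = -1 for every i.
Step 3: All 323 terms equal -1, so Delta(-1) = 323 * (-1) = -323
Step 4: |Delta(-1)| = 323

323


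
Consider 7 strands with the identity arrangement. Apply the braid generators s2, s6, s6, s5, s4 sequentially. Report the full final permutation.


Starting with identity [1, 2, 3, 4, 5, 6, 7].
Apply generators in sequence:
  After s2: [1, 3, 2, 4, 5, 6, 7]
  After s6: [1, 3, 2, 4, 5, 7, 6]
  After s6: [1, 3, 2, 4, 5, 6, 7]
  After s5: [1, 3, 2, 4, 6, 5, 7]
  After s4: [1, 3, 2, 6, 4, 5, 7]
Final permutation: [1, 3, 2, 6, 4, 5, 7]

[1, 3, 2, 6, 4, 5, 7]


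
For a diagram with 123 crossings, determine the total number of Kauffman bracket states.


Each crossing contributes 2 choices (A-smoothing or B-smoothing).
Total states = 2^123 = 10633823966279326983230456482242756608

10633823966279326983230456482242756608


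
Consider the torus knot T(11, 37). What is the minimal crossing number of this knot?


For a torus knot T(p, q) with gcd(p,q)=1,
the crossing number is min(p*(q-1), q*(p-1)).
p*(q-1) = 11*36 = 396
q*(p-1) = 37*10 = 370
min(396, 370) = 370

370


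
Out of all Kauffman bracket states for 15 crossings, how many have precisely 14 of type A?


We choose which 14 of 15 crossings get A-smoothings.
C(15, 14) = 15! / (14! * 1!)
= 15

15


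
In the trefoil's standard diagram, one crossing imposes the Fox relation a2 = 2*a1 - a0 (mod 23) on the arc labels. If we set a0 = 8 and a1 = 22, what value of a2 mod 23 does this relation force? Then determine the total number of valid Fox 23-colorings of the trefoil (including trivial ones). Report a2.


Step 1: Apply the given crossing relation 2*a1 - a0 - a2 = 0 (mod 23).
  a2 = 2*a1 - a0 mod 23
  a2 = 2*22 - 8 mod 23
  a2 = 44 - 8 mod 23
  a2 = 36 mod 23 = 13
Step 2: The trefoil has determinant 3.
  Number of Fox p-colorings (p prime) is p^2 if p = 3, else p.
  Since 23 does not divide 3, only trivial (constant) colorings exist.
  (So the trial a0 = 8, a1 = 22 with a0 != a1 does NOT extend to a valid coloring of the whole trefoil: the other two crossing relations require 3*(a1 - a0) = 0 (mod 23), which fails.)
  Total colorings = 23
Step 3: a2 = 13, total Fox 23-colorings = 23

13


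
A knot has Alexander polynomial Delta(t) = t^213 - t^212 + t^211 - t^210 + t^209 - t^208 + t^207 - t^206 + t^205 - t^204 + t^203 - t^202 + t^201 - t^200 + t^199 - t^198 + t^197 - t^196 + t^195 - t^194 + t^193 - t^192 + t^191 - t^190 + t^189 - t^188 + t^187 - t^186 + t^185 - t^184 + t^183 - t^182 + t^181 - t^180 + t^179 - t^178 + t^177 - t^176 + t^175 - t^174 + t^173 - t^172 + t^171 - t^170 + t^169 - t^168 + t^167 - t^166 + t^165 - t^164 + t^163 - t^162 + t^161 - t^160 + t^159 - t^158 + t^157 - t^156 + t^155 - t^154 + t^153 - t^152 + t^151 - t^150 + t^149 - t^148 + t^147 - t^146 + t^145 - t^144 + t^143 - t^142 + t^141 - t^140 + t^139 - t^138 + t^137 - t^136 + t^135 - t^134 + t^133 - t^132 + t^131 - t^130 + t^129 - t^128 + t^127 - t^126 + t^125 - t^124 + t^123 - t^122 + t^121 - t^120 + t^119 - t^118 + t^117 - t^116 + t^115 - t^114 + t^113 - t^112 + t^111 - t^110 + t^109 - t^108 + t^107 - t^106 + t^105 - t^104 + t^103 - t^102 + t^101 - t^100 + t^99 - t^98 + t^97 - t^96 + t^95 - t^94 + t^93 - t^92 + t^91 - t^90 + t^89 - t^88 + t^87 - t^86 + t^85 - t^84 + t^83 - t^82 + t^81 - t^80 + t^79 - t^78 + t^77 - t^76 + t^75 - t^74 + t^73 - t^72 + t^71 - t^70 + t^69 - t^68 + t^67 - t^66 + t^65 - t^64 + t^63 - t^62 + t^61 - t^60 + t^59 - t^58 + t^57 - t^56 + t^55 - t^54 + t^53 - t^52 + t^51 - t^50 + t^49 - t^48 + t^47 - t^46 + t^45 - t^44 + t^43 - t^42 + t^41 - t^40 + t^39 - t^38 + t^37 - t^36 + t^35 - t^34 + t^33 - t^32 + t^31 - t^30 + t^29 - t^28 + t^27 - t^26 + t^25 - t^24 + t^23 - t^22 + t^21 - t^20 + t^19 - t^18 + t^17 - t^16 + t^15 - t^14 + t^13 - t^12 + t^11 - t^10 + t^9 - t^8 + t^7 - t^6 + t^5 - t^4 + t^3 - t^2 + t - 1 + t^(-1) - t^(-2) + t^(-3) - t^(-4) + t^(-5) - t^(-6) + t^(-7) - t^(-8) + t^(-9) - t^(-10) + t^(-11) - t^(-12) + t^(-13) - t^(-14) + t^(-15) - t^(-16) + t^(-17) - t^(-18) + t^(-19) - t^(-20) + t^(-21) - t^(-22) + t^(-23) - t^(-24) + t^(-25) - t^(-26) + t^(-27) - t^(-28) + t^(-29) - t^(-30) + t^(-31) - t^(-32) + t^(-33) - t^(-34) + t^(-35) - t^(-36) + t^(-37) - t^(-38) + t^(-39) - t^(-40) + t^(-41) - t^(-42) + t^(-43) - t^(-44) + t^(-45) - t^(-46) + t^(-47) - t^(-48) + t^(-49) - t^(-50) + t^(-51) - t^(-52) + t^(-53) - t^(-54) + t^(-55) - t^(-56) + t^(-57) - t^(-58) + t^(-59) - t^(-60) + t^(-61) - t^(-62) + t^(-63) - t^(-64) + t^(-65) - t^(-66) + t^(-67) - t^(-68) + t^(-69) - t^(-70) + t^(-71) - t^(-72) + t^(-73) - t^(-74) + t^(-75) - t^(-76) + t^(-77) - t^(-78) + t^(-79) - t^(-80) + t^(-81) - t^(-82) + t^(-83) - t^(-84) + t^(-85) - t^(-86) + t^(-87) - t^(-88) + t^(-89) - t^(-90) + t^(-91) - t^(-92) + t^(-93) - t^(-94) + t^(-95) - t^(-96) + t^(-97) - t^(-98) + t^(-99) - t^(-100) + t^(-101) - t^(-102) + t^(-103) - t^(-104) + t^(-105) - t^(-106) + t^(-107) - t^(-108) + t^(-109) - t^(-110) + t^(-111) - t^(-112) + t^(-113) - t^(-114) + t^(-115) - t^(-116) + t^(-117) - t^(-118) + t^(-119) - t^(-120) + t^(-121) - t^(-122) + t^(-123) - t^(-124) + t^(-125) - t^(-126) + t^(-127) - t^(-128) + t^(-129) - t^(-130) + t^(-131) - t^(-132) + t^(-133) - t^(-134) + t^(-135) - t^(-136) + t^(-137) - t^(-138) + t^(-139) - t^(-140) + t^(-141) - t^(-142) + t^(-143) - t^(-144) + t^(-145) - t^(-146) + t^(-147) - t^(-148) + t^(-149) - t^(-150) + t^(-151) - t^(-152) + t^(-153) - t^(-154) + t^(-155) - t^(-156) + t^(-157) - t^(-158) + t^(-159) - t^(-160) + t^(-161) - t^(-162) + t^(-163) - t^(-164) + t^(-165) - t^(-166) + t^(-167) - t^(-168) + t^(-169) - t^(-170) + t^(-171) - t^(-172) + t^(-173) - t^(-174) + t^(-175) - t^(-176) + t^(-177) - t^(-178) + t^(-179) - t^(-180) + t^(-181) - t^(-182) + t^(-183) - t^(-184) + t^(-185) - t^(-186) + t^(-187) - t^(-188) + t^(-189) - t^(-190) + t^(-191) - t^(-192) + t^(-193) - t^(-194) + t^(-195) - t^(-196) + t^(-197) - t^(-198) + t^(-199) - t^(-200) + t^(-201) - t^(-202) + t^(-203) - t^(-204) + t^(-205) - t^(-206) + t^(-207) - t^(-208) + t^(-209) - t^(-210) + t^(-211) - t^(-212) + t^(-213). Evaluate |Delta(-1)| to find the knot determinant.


Step 1: The polynomial has 427 terms with alternating signs, exponents from 213 down to -213.
Step 2: Substitute t = -1. The i-th term has coefficient (-1)^i and exponent (m-i),
  so its value is (-1)^i * (-1)^(m-i) = (-1)^m = -1 for every i.
Step 3: All 427 terms equal -1, so Delta(-1) = 427 * (-1) = -427
Step 4: |Delta(-1)| = 427

427


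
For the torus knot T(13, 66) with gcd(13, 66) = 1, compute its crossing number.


For a torus knot T(p, q) with gcd(p,q)=1,
the crossing number is min(p*(q-1), q*(p-1)).
p*(q-1) = 13*65 = 845
q*(p-1) = 66*12 = 792
min(845, 792) = 792

792


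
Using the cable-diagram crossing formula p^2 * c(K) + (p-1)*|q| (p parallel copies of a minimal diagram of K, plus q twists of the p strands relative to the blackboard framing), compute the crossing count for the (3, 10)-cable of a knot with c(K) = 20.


Step 1: Each of the c(K) crossings of the companion diagram becomes p*p = p^2 crossings among the p parallel strands, and each of the |q| twists s_1 s_2 ... s_(p-1) adds (p-1) crossings.
  Crossings = p^2 * c(K) + (p-1)*|q|
Step 2: = 3^2 * 20 + (3-1)*10
Step 3: = 9*20 + 2*10
Step 4: = 180 + 20 = 200

200


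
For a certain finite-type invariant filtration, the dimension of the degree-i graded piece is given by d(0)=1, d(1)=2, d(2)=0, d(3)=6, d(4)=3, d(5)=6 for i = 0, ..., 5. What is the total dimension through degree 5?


Total dimension = d(0) + d(1) + ... + d(5)
= 1 + 2 + 0 + 6 + 3 + 6
= 18

18


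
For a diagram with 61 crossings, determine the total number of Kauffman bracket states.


Each crossing contributes 2 choices (A-smoothing or B-smoothing).
Total states = 2^61 = 2305843009213693952

2305843009213693952


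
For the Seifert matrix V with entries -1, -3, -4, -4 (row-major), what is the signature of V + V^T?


Step 1: V + V^T = [[-2, -7], [-7, -8]]
Step 2: trace = -10, det = -33
Step 3: Discriminant = (-10)^2 - 4*(-33) = 232
Step 4: Eigenvalues: 2.61577, -12.6158
Step 5: Signature = (# positive eigenvalues) - (# negative eigenvalues) = 0

0


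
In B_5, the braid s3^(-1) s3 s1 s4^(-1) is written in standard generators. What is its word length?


The word length counts the number of generators (including inverses).
Listing each generator: s3^(-1), s3, s1, s4^(-1)
There are 4 generators in this braid word.

4


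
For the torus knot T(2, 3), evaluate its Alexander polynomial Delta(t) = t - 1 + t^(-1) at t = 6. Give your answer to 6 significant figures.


Substituting t = 6 into Delta(t) = t - 1 + t^(-1):
Term values: (6) + (-1) + (0.166667)
Sum = 5.166666667
Rounded to 6 significant figures: 5.16667

5.16667


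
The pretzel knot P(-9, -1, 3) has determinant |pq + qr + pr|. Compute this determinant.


Step 1: Compute pq + qr + pr.
pq = (-9)*(-1) = 9
qr = (-1)*3 = -3
pr = (-9)*3 = -27
pq + qr + pr = 9 + (-3) + (-27) = -21
Step 2: Take absolute value.
det(P(-9,-1,3)) = |-21| = 21

21


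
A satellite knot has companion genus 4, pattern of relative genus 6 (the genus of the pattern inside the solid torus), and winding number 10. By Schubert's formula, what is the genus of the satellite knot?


Schubert: g(satellite) = g_rel(pattern) + |winding| * g(companion),
where g_rel(pattern) is the genus of the pattern relative to the solid torus.
= 6 + 10 * 4
= 6 + 40 = 46

46


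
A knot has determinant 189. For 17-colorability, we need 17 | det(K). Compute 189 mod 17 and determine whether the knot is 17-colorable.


Step 1: A knot is p-colorable if and only if p divides its determinant.
Step 2: Compute 189 mod 17.
189 = 11 * 17 + 2
Step 3: 189 mod 17 = 2
Step 4: The knot is 17-colorable: no

2


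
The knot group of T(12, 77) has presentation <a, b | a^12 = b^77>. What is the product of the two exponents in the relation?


The relation is a^12 = b^77.
Product of exponents = 12 * 77
= 924

924


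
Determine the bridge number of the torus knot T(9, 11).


The bridge number of T(p,q) is min(p,q).
min(9, 11) = 9

9


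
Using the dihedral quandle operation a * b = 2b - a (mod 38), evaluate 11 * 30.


11 * 30 = 2*30 - 11 mod 38
= 60 - 11 mod 38
= 49 mod 38 = 11

11


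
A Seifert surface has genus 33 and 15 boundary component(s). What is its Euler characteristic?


chi = 2 - 2g - b
= 2 - 2*33 - 15
= 2 - 66 - 15 = -79

-79


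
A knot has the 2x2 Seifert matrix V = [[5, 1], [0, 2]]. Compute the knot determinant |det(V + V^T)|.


Step 1: Form V + V^T where V = [[5, 1], [0, 2]]
  V^T = [[5, 0], [1, 2]]
  V + V^T = [[10, 1], [1, 4]]
Step 2: det(V + V^T) = 10*4 - 1*1
  = 40 - 1 = 39
Step 3: Knot determinant = |det(V + V^T)| = |39| = 39

39


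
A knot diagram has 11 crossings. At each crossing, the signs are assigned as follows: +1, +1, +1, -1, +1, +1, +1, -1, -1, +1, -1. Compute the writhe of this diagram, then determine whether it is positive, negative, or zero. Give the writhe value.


Step 1: Count positive crossings (+1).
Positive crossings: 7
Step 2: Count negative crossings (-1).
Negative crossings: 4
Step 3: Writhe = (positive) - (negative)
w = 7 - 4 = 3
Step 4: |w| = 3, and w is positive

3


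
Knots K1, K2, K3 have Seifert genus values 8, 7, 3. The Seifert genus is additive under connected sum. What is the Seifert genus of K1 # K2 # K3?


The Seifert genus is additive under connected sum.
Seifert genus(K1 # K2 # K3) = (8) + (7) + (3)
= 18

18


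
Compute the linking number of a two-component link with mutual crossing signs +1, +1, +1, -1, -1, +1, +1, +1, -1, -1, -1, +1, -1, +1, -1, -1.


Step 1: Count positive crossings: 8
Step 2: Count negative crossings: 8
Step 3: Sum of signs = 8 - 8 = 0
Step 4: Linking number = sum/2 = 0/2 = 0

0


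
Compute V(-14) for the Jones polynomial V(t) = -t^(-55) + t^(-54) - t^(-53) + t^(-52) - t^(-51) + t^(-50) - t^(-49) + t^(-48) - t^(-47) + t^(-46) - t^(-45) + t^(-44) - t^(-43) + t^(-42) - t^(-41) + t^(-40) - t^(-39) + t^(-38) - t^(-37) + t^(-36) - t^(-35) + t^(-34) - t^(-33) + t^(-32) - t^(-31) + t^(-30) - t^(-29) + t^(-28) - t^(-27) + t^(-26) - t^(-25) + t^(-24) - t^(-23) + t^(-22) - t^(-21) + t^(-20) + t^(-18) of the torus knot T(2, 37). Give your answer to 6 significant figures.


Substituting t = -14 into V(t) = -t^(-55) + t^(-54) - t^(-53) + t^(-52) - t^(-51) + t^(-50) - t^(-49) + t^(-48) - t^(-47) + t^(-46) - t^(-45) + t^(-44) - t^(-43) + t^(-42) - t^(-41) + t^(-40) - t^(-39) + t^(-38) - t^(-37) + t^(-36) - t^(-35) + t^(-34) - t^(-33) + t^(-32) - t^(-31) + t^(-30) - t^(-29) + t^(-28) - t^(-27) + t^(-26) - t^(-25) + t^(-24) - t^(-23) + t^(-22) - t^(-21) + t^(-20) + t^(-18):
  (-)t^(-55) = 9.18244e-64
  (+)t^(-54) = 1.28554e-62
  (-)t^(-53) = 1.79976e-61
  (+)t^(-52) = 2.51966e-60
  (-)t^(-51) = 3.52753e-59
  (+)t^(-50) = 4.93854e-58
  (-)t^(-49) = 6.91395e-57
  (+)t^(-48) = 9.67953e-56
  (-)t^(-47) = 1.35513e-54
  (+)t^(-46) = 1.89719e-53
  (-)t^(-45) = 2.65606e-52
  (+)t^(-44) = 3.71849e-51
  (-)t^(-43) = 5.20588e-50
  (+)t^(-42) = 7.28824e-49
  (-)t^(-41) = 1.02035e-47
  (+)t^(-40) = 1.42849e-46
  (-)t^(-39) = 1.99989e-45
  (+)t^(-38) = 2.79985e-44
  (-)t^(-37) = 3.91979e-43
  (+)t^(-36) = 5.4877e-42
  (-)t^(-35) = 7.68279e-41
  (+)t^(-34) = 1.07559e-39
  (-)t^(-33) = 1.50583e-38
  (+)t^(-32) = 2.10816e-37
  (-)t^(-31) = 2.95142e-36
  (+)t^(-30) = 4.13199e-35
  (-)t^(-29) = 5.78478e-34
  (+)t^(-28) = 8.09869e-33
  (-)t^(-27) = 1.13382e-31
  (+)t^(-26) = 1.58734e-30
  (-)t^(-25) = 2.22228e-29
  (+)t^(-24) = 3.11119e-28
  (-)t^(-23) = 4.35567e-27
  (+)t^(-22) = 6.09794e-26
  (-)t^(-21) = 8.53712e-25
  (+)t^(-20) = 1.1952e-23
  (+)t^(-18) = 2.34258e-21
Sum = (9.18244e-64) + (1.28554e-62) + (1.79976e-61) + (2.51966e-60) + (3.52753e-59) + (4.93854e-58) + (6.91395e-57) + (9.67953e-56) + (1.35513e-54) + (1.89719e-53) + (2.65606e-52) + (3.71849e-51) + (5.20588e-50) + (7.28824e-49) + (1.02035e-47) + (1.42849e-46) + (1.99989e-45) + (2.79985e-44) + (3.91979e-43) + (5.4877e-42) + (7.68279e-41) + (1.07559e-39) + (1.50583e-38) + (2.10816e-37) + (2.95142e-36) + (4.13199e-35) + (5.78478e-34) + (8.09869e-33) + (1.13382e-31) + (1.58734e-30) + (2.22228e-29) + (3.11119e-28) + (4.35567e-27) + (6.09794e-26) + (8.53712e-25) + (1.1952e-23) + (2.34258e-21)
= 2.355456345e-21
Rounded to 6 significant figures: 2.35546e-21

2.35546e-21
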